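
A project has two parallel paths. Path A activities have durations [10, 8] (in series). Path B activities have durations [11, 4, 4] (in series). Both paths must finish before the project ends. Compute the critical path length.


Path A total = 10 + 8 = 18
Path B total = 11 + 4 + 4 = 19
Critical path = longest path = max(18, 19) = 19

19


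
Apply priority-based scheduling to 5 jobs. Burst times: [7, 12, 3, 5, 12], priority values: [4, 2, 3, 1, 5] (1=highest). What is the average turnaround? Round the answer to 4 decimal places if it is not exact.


Sort by priority (ascending = highest first):
Order: [(1, 5), (2, 12), (3, 3), (4, 7), (5, 12)]
Completion times:
  Priority 1, burst=5, C=5
  Priority 2, burst=12, C=17
  Priority 3, burst=3, C=20
  Priority 4, burst=7, C=27
  Priority 5, burst=12, C=39
Average turnaround = 108/5 = 21.6

21.6


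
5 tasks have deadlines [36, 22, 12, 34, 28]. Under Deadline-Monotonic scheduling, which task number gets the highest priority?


Sort tasks by relative deadline (ascending):
  Task 3: deadline = 12
  Task 2: deadline = 22
  Task 5: deadline = 28
  Task 4: deadline = 34
  Task 1: deadline = 36
Priority order (highest first): [3, 2, 5, 4, 1]
Highest priority task = 3

3


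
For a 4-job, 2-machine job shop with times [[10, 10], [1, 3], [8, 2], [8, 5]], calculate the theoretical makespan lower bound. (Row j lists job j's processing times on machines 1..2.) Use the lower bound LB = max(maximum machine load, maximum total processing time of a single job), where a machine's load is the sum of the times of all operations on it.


Machine loads:
  Machine 1: 10 + 1 + 8 + 8 = 27
  Machine 2: 10 + 3 + 2 + 5 = 20
Max machine load = 27
Job totals:
  Job 1: 20
  Job 2: 4
  Job 3: 10
  Job 4: 13
Max job total = 20
Lower bound = max(27, 20) = 27

27


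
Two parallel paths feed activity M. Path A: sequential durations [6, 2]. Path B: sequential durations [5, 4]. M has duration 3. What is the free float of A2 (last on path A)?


ES(A2) = sum of predecessors on chain A = 6
EF(A2) = ES + duration = 6 + 2 = 8
Successor of A2 is M. ES(M) = max(sum(A), sum(B)) = max(8, 9) = 9
Free float = ES(successor) - EF(current) = 9 - 8 = 1

1


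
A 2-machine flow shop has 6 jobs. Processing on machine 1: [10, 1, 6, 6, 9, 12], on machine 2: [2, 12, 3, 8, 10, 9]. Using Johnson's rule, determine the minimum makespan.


Apply Johnson's rule:
  Group 1 (a <= b): [(2, 1, 12), (4, 6, 8), (5, 9, 10)]
  Group 2 (a > b): [(6, 12, 9), (3, 6, 3), (1, 10, 2)]
Optimal job order: [2, 4, 5, 6, 3, 1]
Schedule:
  Job 2: M1 done at 1, M2 done at 13
  Job 4: M1 done at 7, M2 done at 21
  Job 5: M1 done at 16, M2 done at 31
  Job 6: M1 done at 28, M2 done at 40
  Job 3: M1 done at 34, M2 done at 43
  Job 1: M1 done at 44, M2 done at 46
Makespan = 46

46


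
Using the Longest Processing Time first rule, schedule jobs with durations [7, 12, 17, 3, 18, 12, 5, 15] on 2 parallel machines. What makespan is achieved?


Sort jobs in decreasing order (LPT): [18, 17, 15, 12, 12, 7, 5, 3]
Assign each job to the least loaded machine:
  Machine 1: jobs [18, 12, 12, 3], load = 45
  Machine 2: jobs [17, 15, 7, 5], load = 44
Makespan = max load = 45

45


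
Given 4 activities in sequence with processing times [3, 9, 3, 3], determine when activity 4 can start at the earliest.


Activity 4 starts after activities 1 through 3 complete.
Predecessor durations: [3, 9, 3]
ES = 3 + 9 + 3 = 15

15


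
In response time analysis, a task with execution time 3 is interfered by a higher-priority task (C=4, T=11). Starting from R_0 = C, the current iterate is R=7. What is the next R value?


R_next = C + ceil(R_prev / T_hp) * C_hp
ceil(7 / 11) = ceil(0.6364) = 1
Interference = 1 * 4 = 4
R_next = 3 + 4 = 7
R_next = R_prev, so the iteration has converged (response time = 7).

7


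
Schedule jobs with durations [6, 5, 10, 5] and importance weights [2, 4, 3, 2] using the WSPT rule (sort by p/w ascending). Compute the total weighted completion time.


Compute p/w ratios and sort ascending (WSPT): [(5, 4), (5, 2), (6, 2), (10, 3)]
Compute weighted completion times:
  Job (p=5,w=4): C=5, w*C=4*5=20
  Job (p=5,w=2): C=10, w*C=2*10=20
  Job (p=6,w=2): C=16, w*C=2*16=32
  Job (p=10,w=3): C=26, w*C=3*26=78
Total weighted completion time = 150

150


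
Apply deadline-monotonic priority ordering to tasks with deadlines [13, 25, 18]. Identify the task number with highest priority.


Sort tasks by relative deadline (ascending):
  Task 1: deadline = 13
  Task 3: deadline = 18
  Task 2: deadline = 25
Priority order (highest first): [1, 3, 2]
Highest priority task = 1

1


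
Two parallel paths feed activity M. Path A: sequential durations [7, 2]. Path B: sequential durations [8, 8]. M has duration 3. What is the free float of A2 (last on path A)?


ES(A2) = sum of predecessors on chain A = 7
EF(A2) = ES + duration = 7 + 2 = 9
Successor of A2 is M. ES(M) = max(sum(A), sum(B)) = max(9, 16) = 16
Free float = ES(successor) - EF(current) = 16 - 9 = 7

7


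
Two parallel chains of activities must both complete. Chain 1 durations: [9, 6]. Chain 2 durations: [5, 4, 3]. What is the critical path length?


Path A total = 9 + 6 = 15
Path B total = 5 + 4 + 3 = 12
Critical path = longest path = max(15, 12) = 15

15


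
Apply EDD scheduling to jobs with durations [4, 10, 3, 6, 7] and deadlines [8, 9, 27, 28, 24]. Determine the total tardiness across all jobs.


Sort by due date (EDD order): [(4, 8), (10, 9), (7, 24), (3, 27), (6, 28)]
Compute completion times and tardiness:
  Job 1: p=4, d=8, C=4, tardiness=max(0,4-8)=0
  Job 2: p=10, d=9, C=14, tardiness=max(0,14-9)=5
  Job 3: p=7, d=24, C=21, tardiness=max(0,21-24)=0
  Job 4: p=3, d=27, C=24, tardiness=max(0,24-27)=0
  Job 5: p=6, d=28, C=30, tardiness=max(0,30-28)=2
Total tardiness = 7

7


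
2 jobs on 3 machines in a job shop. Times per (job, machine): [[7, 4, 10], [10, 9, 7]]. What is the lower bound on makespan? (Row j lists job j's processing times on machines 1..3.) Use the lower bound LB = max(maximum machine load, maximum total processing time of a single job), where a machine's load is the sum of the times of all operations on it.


Machine loads:
  Machine 1: 7 + 10 = 17
  Machine 2: 4 + 9 = 13
  Machine 3: 10 + 7 = 17
Max machine load = 17
Job totals:
  Job 1: 21
  Job 2: 26
Max job total = 26
Lower bound = max(17, 26) = 26

26


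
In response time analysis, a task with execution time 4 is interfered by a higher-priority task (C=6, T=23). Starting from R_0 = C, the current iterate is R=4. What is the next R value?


R_next = C + ceil(R_prev / T_hp) * C_hp
ceil(4 / 23) = ceil(0.1739) = 1
Interference = 1 * 6 = 6
R_next = 4 + 6 = 10

10


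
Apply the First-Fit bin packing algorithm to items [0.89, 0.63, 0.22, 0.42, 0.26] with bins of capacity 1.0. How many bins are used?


Place items sequentially using First-Fit:
  Item 0.89 -> new Bin 1
  Item 0.63 -> new Bin 2
  Item 0.22 -> Bin 2 (now 0.85)
  Item 0.42 -> new Bin 3
  Item 0.26 -> Bin 3 (now 0.68)
Total bins used = 3

3


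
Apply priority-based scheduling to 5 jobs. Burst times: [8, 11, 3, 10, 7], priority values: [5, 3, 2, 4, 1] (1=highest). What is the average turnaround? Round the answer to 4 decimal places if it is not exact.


Sort by priority (ascending = highest first):
Order: [(1, 7), (2, 3), (3, 11), (4, 10), (5, 8)]
Completion times:
  Priority 1, burst=7, C=7
  Priority 2, burst=3, C=10
  Priority 3, burst=11, C=21
  Priority 4, burst=10, C=31
  Priority 5, burst=8, C=39
Average turnaround = 108/5 = 21.6

21.6


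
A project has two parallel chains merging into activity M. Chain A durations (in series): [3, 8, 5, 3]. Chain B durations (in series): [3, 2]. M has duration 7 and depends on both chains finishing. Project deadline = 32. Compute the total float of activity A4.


Forward pass: ES(A4) = sum of predecessors on chain A = 16
EF = ES + duration = 16 + 3 = 19
Backward pass: LF(M) = deadline = 32; LS(M) = 32 - 7 = 25
LF(A4) = LS(M) - sum(successors on chain A) = 25 - 0 = 25
LS = LF - duration = 25 - 3 = 22
Total float = LS - ES = 22 - 16 = 6

6


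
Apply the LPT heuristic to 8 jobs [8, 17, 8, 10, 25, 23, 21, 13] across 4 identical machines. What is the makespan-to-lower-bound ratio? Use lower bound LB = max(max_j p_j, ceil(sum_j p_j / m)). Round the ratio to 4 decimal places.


LPT order: [25, 23, 21, 17, 13, 10, 8, 8]
Machine loads after assignment: [33, 31, 31, 30]
LPT makespan = 33
Lower bound = max(max_job, ceil(total/4)) = max(25, 32) = 32
Ratio = 33 / 32 = 1.0313

1.0313


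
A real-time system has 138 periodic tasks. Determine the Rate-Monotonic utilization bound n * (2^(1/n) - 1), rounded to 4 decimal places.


Compute 2^(1/138) = 1.0050354411
Subtract 1: 1.0050354411 - 1 = 0.0050354411
Multiply by n: 138 * 0.0050354411 = 0.6948908718
Round to 4 dp: 0.6949

0.6949


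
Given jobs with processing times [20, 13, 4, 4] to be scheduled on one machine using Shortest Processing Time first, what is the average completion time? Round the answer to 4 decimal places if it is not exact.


Sort jobs by processing time (SPT order): [4, 4, 13, 20]
Compute completion times sequentially:
  Job 1: processing = 4, completes at 4
  Job 2: processing = 4, completes at 8
  Job 3: processing = 13, completes at 21
  Job 4: processing = 20, completes at 41
Sum of completion times = 74
Average completion time = 74/4 = 18.5

18.5


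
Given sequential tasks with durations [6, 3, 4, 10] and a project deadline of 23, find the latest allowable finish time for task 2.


LF(activity 2) = deadline - sum of successor durations
Successors: activities 3 through 4 with durations [4, 10]
Sum of successor durations = 14
LF = 23 - 14 = 9

9


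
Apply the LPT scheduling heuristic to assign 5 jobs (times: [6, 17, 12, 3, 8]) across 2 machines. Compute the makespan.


Sort jobs in decreasing order (LPT): [17, 12, 8, 6, 3]
Assign each job to the least loaded machine:
  Machine 1: jobs [17, 6], load = 23
  Machine 2: jobs [12, 8, 3], load = 23
Makespan = max load = 23

23


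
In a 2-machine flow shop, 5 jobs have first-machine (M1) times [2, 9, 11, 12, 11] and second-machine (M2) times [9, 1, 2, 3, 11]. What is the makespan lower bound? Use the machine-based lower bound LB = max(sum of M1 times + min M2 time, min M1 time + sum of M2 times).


LB1 = sum(M1 times) + min(M2 times) = 45 + 1 = 46
LB2 = min(M1 times) + sum(M2 times) = 2 + 26 = 28
Lower bound = max(LB1, LB2) = max(46, 28) = 46

46


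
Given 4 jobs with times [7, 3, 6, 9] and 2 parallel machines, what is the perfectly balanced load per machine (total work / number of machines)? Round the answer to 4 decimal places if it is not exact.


Total processing time = 7 + 3 + 6 + 9 = 25
Number of machines = 2
Ideal balanced load = 25 / 2 = 12.5

12.5


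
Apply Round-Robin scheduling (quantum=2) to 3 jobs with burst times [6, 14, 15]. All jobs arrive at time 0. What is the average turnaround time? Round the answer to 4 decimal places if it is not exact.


Time quantum = 2
Execution trace:
  J1 runs 2 units, time = 2
  J2 runs 2 units, time = 4
  J3 runs 2 units, time = 6
  J1 runs 2 units, time = 8
  J2 runs 2 units, time = 10
  J3 runs 2 units, time = 12
  J1 runs 2 units, time = 14
  J2 runs 2 units, time = 16
  J3 runs 2 units, time = 18
  J2 runs 2 units, time = 20
  J3 runs 2 units, time = 22
  J2 runs 2 units, time = 24
  J3 runs 2 units, time = 26
  J2 runs 2 units, time = 28
  J3 runs 2 units, time = 30
  J2 runs 2 units, time = 32
  J3 runs 2 units, time = 34
  J3 runs 1 units, time = 35
Finish times: [14, 32, 35]
Average turnaround = 81/3 = 27.0

27.0


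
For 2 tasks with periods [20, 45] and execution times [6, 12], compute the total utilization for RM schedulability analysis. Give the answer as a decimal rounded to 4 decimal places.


Compute individual utilizations (exact fractions):
  Task 1: C/T = 6/20 = 3/10 (approx. 0.3)
  Task 2: C/T = 12/45 = 4/15 (approx. 0.2667)
Total utilization U = 3/10 + 4/15 = 17/30
Rounded to 4 decimal places: U = 0.5667
RM (Liu & Layland) bound for 2 tasks = 0.828427; compare with U = 17/30 (approx. 0.566667)
U <= bound, so schedulable by RM sufficient condition.

0.5667


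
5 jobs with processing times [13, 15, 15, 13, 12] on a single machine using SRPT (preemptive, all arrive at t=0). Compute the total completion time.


Since all jobs arrive at t=0, SRPT equals SPT ordering.
SPT order: [12, 13, 13, 15, 15]
Completion times:
  Job 1: p=12, C=12
  Job 2: p=13, C=25
  Job 3: p=13, C=38
  Job 4: p=15, C=53
  Job 5: p=15, C=68
Total completion time = 12 + 25 + 38 + 53 + 68 = 196

196


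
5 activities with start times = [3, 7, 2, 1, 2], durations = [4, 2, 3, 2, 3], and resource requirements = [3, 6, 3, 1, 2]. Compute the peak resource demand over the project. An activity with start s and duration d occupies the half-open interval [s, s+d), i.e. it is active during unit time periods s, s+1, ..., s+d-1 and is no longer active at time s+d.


Each activity i is active on [start_i, start_i + duration_i).
Compute total resource usage per time slot:
  t=0: active resources = [], total = 0
  t=1: active resources = [1], total = 1
  t=2: active resources = [3, 1, 2], total = 6
  t=3: active resources = [3, 3, 2], total = 8
  t=4: active resources = [3, 3, 2], total = 8
  t=5: active resources = [3], total = 3
  t=6: active resources = [3], total = 3
  t=7: active resources = [6], total = 6
  t=8: active resources = [6], total = 6
Peak resource demand = 8

8


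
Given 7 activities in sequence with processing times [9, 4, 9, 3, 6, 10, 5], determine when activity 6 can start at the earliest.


Activity 6 starts after activities 1 through 5 complete.
Predecessor durations: [9, 4, 9, 3, 6]
ES = 9 + 4 + 9 + 3 + 6 = 31

31


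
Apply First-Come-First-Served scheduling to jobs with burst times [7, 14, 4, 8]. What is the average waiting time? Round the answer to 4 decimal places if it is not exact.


FCFS order (as given): [7, 14, 4, 8]
Waiting times:
  Job 1: wait = 0
  Job 2: wait = 7
  Job 3: wait = 21
  Job 4: wait = 25
Sum of waiting times = 53
Average waiting time = 53/4 = 13.25

13.25


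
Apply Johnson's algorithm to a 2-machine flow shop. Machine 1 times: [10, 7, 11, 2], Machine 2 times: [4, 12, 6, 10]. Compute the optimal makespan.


Apply Johnson's rule:
  Group 1 (a <= b): [(4, 2, 10), (2, 7, 12)]
  Group 2 (a > b): [(3, 11, 6), (1, 10, 4)]
Optimal job order: [4, 2, 3, 1]
Schedule:
  Job 4: M1 done at 2, M2 done at 12
  Job 2: M1 done at 9, M2 done at 24
  Job 3: M1 done at 20, M2 done at 30
  Job 1: M1 done at 30, M2 done at 34
Makespan = 34

34


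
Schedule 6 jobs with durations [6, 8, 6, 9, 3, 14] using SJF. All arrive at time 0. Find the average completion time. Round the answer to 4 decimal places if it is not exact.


SJF order (ascending): [3, 6, 6, 8, 9, 14]
Completion times:
  Job 1: burst=3, C=3
  Job 2: burst=6, C=9
  Job 3: burst=6, C=15
  Job 4: burst=8, C=23
  Job 5: burst=9, C=32
  Job 6: burst=14, C=46
Average completion = 128/6 = 21.3333

21.3333


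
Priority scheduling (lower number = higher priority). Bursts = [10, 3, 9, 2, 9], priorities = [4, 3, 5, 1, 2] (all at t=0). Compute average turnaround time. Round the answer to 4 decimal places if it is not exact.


Sort by priority (ascending = highest first):
Order: [(1, 2), (2, 9), (3, 3), (4, 10), (5, 9)]
Completion times:
  Priority 1, burst=2, C=2
  Priority 2, burst=9, C=11
  Priority 3, burst=3, C=14
  Priority 4, burst=10, C=24
  Priority 5, burst=9, C=33
Average turnaround = 84/5 = 16.8

16.8


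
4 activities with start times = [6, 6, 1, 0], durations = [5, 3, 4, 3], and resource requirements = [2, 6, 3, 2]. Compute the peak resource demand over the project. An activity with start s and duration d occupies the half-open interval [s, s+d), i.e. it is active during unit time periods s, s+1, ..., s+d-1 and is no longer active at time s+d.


Each activity i is active on [start_i, start_i + duration_i).
Compute total resource usage per time slot:
  t=0: active resources = [2], total = 2
  t=1: active resources = [3, 2], total = 5
  t=2: active resources = [3, 2], total = 5
  t=3: active resources = [3], total = 3
  t=4: active resources = [3], total = 3
  t=5: active resources = [], total = 0
  t=6: active resources = [2, 6], total = 8
  t=7: active resources = [2, 6], total = 8
  t=8: active resources = [2, 6], total = 8
  t=9: active resources = [2], total = 2
  t=10: active resources = [2], total = 2
Peak resource demand = 8

8


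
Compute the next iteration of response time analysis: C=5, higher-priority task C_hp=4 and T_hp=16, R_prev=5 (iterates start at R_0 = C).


R_next = C + ceil(R_prev / T_hp) * C_hp
ceil(5 / 16) = ceil(0.3125) = 1
Interference = 1 * 4 = 4
R_next = 5 + 4 = 9

9


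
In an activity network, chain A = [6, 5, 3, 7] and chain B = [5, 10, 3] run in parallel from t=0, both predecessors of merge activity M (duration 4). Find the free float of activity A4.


ES(A4) = sum of predecessors on chain A = 14
EF(A4) = ES + duration = 14 + 7 = 21
Successor of A4 is M. ES(M) = max(sum(A), sum(B)) = max(21, 18) = 21
Free float = ES(successor) - EF(current) = 21 - 21 = 0

0


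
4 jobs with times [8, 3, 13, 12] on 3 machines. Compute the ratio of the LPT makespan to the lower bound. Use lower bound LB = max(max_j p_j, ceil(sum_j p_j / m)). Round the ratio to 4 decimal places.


LPT order: [13, 12, 8, 3]
Machine loads after assignment: [13, 12, 11]
LPT makespan = 13
Lower bound = max(max_job, ceil(total/3)) = max(13, 12) = 13
Ratio = 13 / 13 = 1.0

1.0


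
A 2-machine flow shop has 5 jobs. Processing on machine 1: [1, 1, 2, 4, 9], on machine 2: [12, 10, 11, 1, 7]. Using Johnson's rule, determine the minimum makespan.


Apply Johnson's rule:
  Group 1 (a <= b): [(1, 1, 12), (2, 1, 10), (3, 2, 11)]
  Group 2 (a > b): [(5, 9, 7), (4, 4, 1)]
Optimal job order: [1, 2, 3, 5, 4]
Schedule:
  Job 1: M1 done at 1, M2 done at 13
  Job 2: M1 done at 2, M2 done at 23
  Job 3: M1 done at 4, M2 done at 34
  Job 5: M1 done at 13, M2 done at 41
  Job 4: M1 done at 17, M2 done at 42
Makespan = 42

42


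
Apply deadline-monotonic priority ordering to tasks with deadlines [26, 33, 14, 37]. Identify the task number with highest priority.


Sort tasks by relative deadline (ascending):
  Task 3: deadline = 14
  Task 1: deadline = 26
  Task 2: deadline = 33
  Task 4: deadline = 37
Priority order (highest first): [3, 1, 2, 4]
Highest priority task = 3

3


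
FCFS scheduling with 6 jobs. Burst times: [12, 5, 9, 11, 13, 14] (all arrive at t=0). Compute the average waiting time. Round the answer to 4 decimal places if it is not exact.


FCFS order (as given): [12, 5, 9, 11, 13, 14]
Waiting times:
  Job 1: wait = 0
  Job 2: wait = 12
  Job 3: wait = 17
  Job 4: wait = 26
  Job 5: wait = 37
  Job 6: wait = 50
Sum of waiting times = 142
Average waiting time = 142/6 = 23.6667

23.6667


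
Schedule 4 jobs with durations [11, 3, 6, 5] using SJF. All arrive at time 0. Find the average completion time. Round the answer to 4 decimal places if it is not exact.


SJF order (ascending): [3, 5, 6, 11]
Completion times:
  Job 1: burst=3, C=3
  Job 2: burst=5, C=8
  Job 3: burst=6, C=14
  Job 4: burst=11, C=25
Average completion = 50/4 = 12.5

12.5


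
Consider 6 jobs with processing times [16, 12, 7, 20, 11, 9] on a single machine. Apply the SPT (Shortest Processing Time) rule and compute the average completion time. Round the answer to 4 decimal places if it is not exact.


Sort jobs by processing time (SPT order): [7, 9, 11, 12, 16, 20]
Compute completion times sequentially:
  Job 1: processing = 7, completes at 7
  Job 2: processing = 9, completes at 16
  Job 3: processing = 11, completes at 27
  Job 4: processing = 12, completes at 39
  Job 5: processing = 16, completes at 55
  Job 6: processing = 20, completes at 75
Sum of completion times = 219
Average completion time = 219/6 = 36.5

36.5


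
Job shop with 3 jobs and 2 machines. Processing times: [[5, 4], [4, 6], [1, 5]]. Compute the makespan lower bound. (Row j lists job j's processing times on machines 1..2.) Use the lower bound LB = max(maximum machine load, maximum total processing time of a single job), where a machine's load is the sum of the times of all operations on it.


Machine loads:
  Machine 1: 5 + 4 + 1 = 10
  Machine 2: 4 + 6 + 5 = 15
Max machine load = 15
Job totals:
  Job 1: 9
  Job 2: 10
  Job 3: 6
Max job total = 10
Lower bound = max(15, 10) = 15

15


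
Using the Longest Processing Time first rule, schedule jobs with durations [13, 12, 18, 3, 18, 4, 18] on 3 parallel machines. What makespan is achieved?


Sort jobs in decreasing order (LPT): [18, 18, 18, 13, 12, 4, 3]
Assign each job to the least loaded machine:
  Machine 1: jobs [18, 13], load = 31
  Machine 2: jobs [18, 12], load = 30
  Machine 3: jobs [18, 4, 3], load = 25
Makespan = max load = 31

31


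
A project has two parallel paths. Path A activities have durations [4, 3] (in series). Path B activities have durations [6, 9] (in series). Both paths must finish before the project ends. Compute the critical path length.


Path A total = 4 + 3 = 7
Path B total = 6 + 9 = 15
Critical path = longest path = max(7, 15) = 15

15


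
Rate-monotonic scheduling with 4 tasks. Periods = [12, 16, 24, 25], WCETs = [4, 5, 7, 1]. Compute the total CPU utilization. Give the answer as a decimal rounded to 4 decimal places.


Compute individual utilizations (exact fractions):
  Task 1: C/T = 4/12 = 1/3 (approx. 0.3333)
  Task 2: C/T = 5/16 (approx. 0.3125)
  Task 3: C/T = 7/24 (approx. 0.2917)
  Task 4: C/T = 1/25 (approx. 0.04)
Total utilization U = 1/3 + 5/16 + 7/24 + 1/25 = 391/400
Rounded to 4 decimal places: U = 0.9775
RM (Liu & Layland) bound for 4 tasks = 0.756828; compare with U = 391/400 (approx. 0.977500)
bound < U <= 1, so the RM sufficient condition is not met (inconclusive; an exact test such as response-time analysis is needed).

0.9775


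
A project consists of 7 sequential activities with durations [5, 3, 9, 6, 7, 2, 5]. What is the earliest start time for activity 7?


Activity 7 starts after activities 1 through 6 complete.
Predecessor durations: [5, 3, 9, 6, 7, 2]
ES = 5 + 3 + 9 + 6 + 7 + 2 = 32

32


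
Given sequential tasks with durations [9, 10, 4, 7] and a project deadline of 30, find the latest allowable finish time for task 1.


LF(activity 1) = deadline - sum of successor durations
Successors: activities 2 through 4 with durations [10, 4, 7]
Sum of successor durations = 21
LF = 30 - 21 = 9

9


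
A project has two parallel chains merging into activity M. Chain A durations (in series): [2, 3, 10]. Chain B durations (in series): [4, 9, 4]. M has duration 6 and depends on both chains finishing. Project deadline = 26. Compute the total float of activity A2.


Forward pass: ES(A2) = sum of predecessors on chain A = 2
EF = ES + duration = 2 + 3 = 5
Backward pass: LF(M) = deadline = 26; LS(M) = 26 - 6 = 20
LF(A2) = LS(M) - sum(successors on chain A) = 20 - 10 = 10
LS = LF - duration = 10 - 3 = 7
Total float = LS - ES = 7 - 2 = 5

5


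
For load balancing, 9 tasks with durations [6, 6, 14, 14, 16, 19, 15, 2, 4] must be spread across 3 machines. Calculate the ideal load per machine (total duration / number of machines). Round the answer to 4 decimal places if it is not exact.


Total processing time = 6 + 6 + 14 + 14 + 16 + 19 + 15 + 2 + 4 = 96
Number of machines = 3
Ideal balanced load = 96 / 3 = 32.0

32.0


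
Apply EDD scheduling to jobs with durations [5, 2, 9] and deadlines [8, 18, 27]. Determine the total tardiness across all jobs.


Sort by due date (EDD order): [(5, 8), (2, 18), (9, 27)]
Compute completion times and tardiness:
  Job 1: p=5, d=8, C=5, tardiness=max(0,5-8)=0
  Job 2: p=2, d=18, C=7, tardiness=max(0,7-18)=0
  Job 3: p=9, d=27, C=16, tardiness=max(0,16-27)=0
Total tardiness = 0

0


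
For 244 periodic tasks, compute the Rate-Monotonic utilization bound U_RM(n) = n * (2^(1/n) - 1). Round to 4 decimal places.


Compute 2^(1/244) = 1.0028448059
Subtract 1: 1.0028448059 - 1 = 0.0028448059
Multiply by n: 244 * 0.0028448059 = 0.6941326396
Round to 4 dp: 0.6941

0.6941


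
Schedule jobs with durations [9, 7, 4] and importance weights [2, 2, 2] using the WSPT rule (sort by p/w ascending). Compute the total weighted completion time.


Compute p/w ratios and sort ascending (WSPT): [(4, 2), (7, 2), (9, 2)]
Compute weighted completion times:
  Job (p=4,w=2): C=4, w*C=2*4=8
  Job (p=7,w=2): C=11, w*C=2*11=22
  Job (p=9,w=2): C=20, w*C=2*20=40
Total weighted completion time = 70

70


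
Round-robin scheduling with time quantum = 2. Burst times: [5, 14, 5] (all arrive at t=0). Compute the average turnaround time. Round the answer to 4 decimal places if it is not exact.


Time quantum = 2
Execution trace:
  J1 runs 2 units, time = 2
  J2 runs 2 units, time = 4
  J3 runs 2 units, time = 6
  J1 runs 2 units, time = 8
  J2 runs 2 units, time = 10
  J3 runs 2 units, time = 12
  J1 runs 1 units, time = 13
  J2 runs 2 units, time = 15
  J3 runs 1 units, time = 16
  J2 runs 2 units, time = 18
  J2 runs 2 units, time = 20
  J2 runs 2 units, time = 22
  J2 runs 2 units, time = 24
Finish times: [13, 24, 16]
Average turnaround = 53/3 = 17.6667

17.6667


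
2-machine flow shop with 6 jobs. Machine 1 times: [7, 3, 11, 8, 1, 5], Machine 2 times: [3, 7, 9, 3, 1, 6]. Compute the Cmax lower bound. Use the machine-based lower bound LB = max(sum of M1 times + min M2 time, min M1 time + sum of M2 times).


LB1 = sum(M1 times) + min(M2 times) = 35 + 1 = 36
LB2 = min(M1 times) + sum(M2 times) = 1 + 29 = 30
Lower bound = max(LB1, LB2) = max(36, 30) = 36

36


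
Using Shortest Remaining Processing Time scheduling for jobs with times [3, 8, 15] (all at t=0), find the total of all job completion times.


Since all jobs arrive at t=0, SRPT equals SPT ordering.
SPT order: [3, 8, 15]
Completion times:
  Job 1: p=3, C=3
  Job 2: p=8, C=11
  Job 3: p=15, C=26
Total completion time = 3 + 11 + 26 = 40

40


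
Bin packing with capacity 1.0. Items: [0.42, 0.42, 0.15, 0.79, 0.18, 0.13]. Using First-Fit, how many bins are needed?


Place items sequentially using First-Fit:
  Item 0.42 -> new Bin 1
  Item 0.42 -> Bin 1 (now 0.84)
  Item 0.15 -> Bin 1 (now 0.99)
  Item 0.79 -> new Bin 2
  Item 0.18 -> Bin 2 (now 0.97)
  Item 0.13 -> new Bin 3
Total bins used = 3

3


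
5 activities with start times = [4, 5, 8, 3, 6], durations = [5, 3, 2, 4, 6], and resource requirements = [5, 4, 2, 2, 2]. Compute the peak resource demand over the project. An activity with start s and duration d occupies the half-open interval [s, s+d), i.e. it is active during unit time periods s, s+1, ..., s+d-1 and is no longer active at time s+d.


Each activity i is active on [start_i, start_i + duration_i).
Compute total resource usage per time slot:
  t=0: active resources = [], total = 0
  t=1: active resources = [], total = 0
  t=2: active resources = [], total = 0
  t=3: active resources = [2], total = 2
  t=4: active resources = [5, 2], total = 7
  t=5: active resources = [5, 4, 2], total = 11
  t=6: active resources = [5, 4, 2, 2], total = 13
  t=7: active resources = [5, 4, 2], total = 11
  t=8: active resources = [5, 2, 2], total = 9
  t=9: active resources = [2, 2], total = 4
  t=10: active resources = [2], total = 2
  t=11: active resources = [2], total = 2
Peak resource demand = 13

13


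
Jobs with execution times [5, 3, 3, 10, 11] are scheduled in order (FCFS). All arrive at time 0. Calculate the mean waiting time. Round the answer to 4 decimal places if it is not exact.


FCFS order (as given): [5, 3, 3, 10, 11]
Waiting times:
  Job 1: wait = 0
  Job 2: wait = 5
  Job 3: wait = 8
  Job 4: wait = 11
  Job 5: wait = 21
Sum of waiting times = 45
Average waiting time = 45/5 = 9.0

9.0


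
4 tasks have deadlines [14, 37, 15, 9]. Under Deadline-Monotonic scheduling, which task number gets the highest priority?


Sort tasks by relative deadline (ascending):
  Task 4: deadline = 9
  Task 1: deadline = 14
  Task 3: deadline = 15
  Task 2: deadline = 37
Priority order (highest first): [4, 1, 3, 2]
Highest priority task = 4

4


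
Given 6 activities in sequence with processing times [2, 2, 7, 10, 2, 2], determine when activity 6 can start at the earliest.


Activity 6 starts after activities 1 through 5 complete.
Predecessor durations: [2, 2, 7, 10, 2]
ES = 2 + 2 + 7 + 10 + 2 = 23

23


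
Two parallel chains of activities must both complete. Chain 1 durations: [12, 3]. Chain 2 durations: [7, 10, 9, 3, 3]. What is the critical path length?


Path A total = 12 + 3 = 15
Path B total = 7 + 10 + 9 + 3 + 3 = 32
Critical path = longest path = max(15, 32) = 32

32


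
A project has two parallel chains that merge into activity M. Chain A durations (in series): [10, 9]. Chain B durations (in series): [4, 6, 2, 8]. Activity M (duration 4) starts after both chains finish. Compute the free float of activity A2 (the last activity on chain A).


ES(A2) = sum of predecessors on chain A = 10
EF(A2) = ES + duration = 10 + 9 = 19
Successor of A2 is M. ES(M) = max(sum(A), sum(B)) = max(19, 20) = 20
Free float = ES(successor) - EF(current) = 20 - 19 = 1

1


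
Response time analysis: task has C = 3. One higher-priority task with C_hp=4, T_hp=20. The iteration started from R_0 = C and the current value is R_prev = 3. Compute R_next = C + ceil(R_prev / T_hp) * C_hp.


R_next = C + ceil(R_prev / T_hp) * C_hp
ceil(3 / 20) = ceil(0.15) = 1
Interference = 1 * 4 = 4
R_next = 3 + 4 = 7

7


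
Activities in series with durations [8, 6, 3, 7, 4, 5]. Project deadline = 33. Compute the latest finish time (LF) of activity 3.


LF(activity 3) = deadline - sum of successor durations
Successors: activities 4 through 6 with durations [7, 4, 5]
Sum of successor durations = 16
LF = 33 - 16 = 17

17


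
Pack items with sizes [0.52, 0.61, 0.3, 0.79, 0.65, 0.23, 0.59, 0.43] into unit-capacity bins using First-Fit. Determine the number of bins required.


Place items sequentially using First-Fit:
  Item 0.52 -> new Bin 1
  Item 0.61 -> new Bin 2
  Item 0.3 -> Bin 1 (now 0.82)
  Item 0.79 -> new Bin 3
  Item 0.65 -> new Bin 4
  Item 0.23 -> Bin 2 (now 0.84)
  Item 0.59 -> new Bin 5
  Item 0.43 -> new Bin 6
Total bins used = 6

6


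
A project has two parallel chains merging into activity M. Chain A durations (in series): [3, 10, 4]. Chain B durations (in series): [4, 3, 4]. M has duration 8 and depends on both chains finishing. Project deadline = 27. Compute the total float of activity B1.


Forward pass: ES(B1) = sum of predecessors on chain B = 0
EF = ES + duration = 0 + 4 = 4
Backward pass: LF(M) = deadline = 27; LS(M) = 27 - 8 = 19
LF(B1) = LS(M) - sum(successors on chain B) = 19 - 7 = 12
LS = LF - duration = 12 - 4 = 8
Total float = LS - ES = 8 - 0 = 8

8


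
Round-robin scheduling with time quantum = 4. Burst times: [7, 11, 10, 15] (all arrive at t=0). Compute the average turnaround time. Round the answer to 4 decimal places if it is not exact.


Time quantum = 4
Execution trace:
  J1 runs 4 units, time = 4
  J2 runs 4 units, time = 8
  J3 runs 4 units, time = 12
  J4 runs 4 units, time = 16
  J1 runs 3 units, time = 19
  J2 runs 4 units, time = 23
  J3 runs 4 units, time = 27
  J4 runs 4 units, time = 31
  J2 runs 3 units, time = 34
  J3 runs 2 units, time = 36
  J4 runs 4 units, time = 40
  J4 runs 3 units, time = 43
Finish times: [19, 34, 36, 43]
Average turnaround = 132/4 = 33.0

33.0


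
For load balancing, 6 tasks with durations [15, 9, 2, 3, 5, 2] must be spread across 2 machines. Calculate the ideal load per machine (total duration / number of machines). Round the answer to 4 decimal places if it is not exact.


Total processing time = 15 + 9 + 2 + 3 + 5 + 2 = 36
Number of machines = 2
Ideal balanced load = 36 / 2 = 18.0

18.0


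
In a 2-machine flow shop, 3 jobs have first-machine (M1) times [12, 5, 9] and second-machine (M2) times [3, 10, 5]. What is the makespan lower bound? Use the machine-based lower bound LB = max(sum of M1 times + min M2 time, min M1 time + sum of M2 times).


LB1 = sum(M1 times) + min(M2 times) = 26 + 3 = 29
LB2 = min(M1 times) + sum(M2 times) = 5 + 18 = 23
Lower bound = max(LB1, LB2) = max(29, 23) = 29

29


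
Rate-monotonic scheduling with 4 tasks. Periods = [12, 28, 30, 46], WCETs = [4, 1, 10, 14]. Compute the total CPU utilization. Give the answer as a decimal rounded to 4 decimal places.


Compute individual utilizations (exact fractions):
  Task 1: C/T = 4/12 = 1/3 (approx. 0.3333)
  Task 2: C/T = 1/28 (approx. 0.0357)
  Task 3: C/T = 10/30 = 1/3 (approx. 0.3333)
  Task 4: C/T = 14/46 = 7/23 (approx. 0.3043)
Total utilization U = 1/3 + 1/28 + 1/3 + 7/23 = 1945/1932
Rounded to 4 decimal places: U = 1.0067
RM (Liu & Layland) bound for 4 tasks = 0.756828; compare with U = 1945/1932 (approx. 1.006729)
U > 1, so the task set is not schedulable (processor overloaded).

1.0067


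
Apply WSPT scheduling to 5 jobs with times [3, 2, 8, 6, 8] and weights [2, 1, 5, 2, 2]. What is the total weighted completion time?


Compute p/w ratios and sort ascending (WSPT): [(3, 2), (8, 5), (2, 1), (6, 2), (8, 2)]
Compute weighted completion times:
  Job (p=3,w=2): C=3, w*C=2*3=6
  Job (p=8,w=5): C=11, w*C=5*11=55
  Job (p=2,w=1): C=13, w*C=1*13=13
  Job (p=6,w=2): C=19, w*C=2*19=38
  Job (p=8,w=2): C=27, w*C=2*27=54
Total weighted completion time = 166

166


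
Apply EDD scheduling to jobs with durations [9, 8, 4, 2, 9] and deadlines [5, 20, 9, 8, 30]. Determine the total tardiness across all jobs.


Sort by due date (EDD order): [(9, 5), (2, 8), (4, 9), (8, 20), (9, 30)]
Compute completion times and tardiness:
  Job 1: p=9, d=5, C=9, tardiness=max(0,9-5)=4
  Job 2: p=2, d=8, C=11, tardiness=max(0,11-8)=3
  Job 3: p=4, d=9, C=15, tardiness=max(0,15-9)=6
  Job 4: p=8, d=20, C=23, tardiness=max(0,23-20)=3
  Job 5: p=9, d=30, C=32, tardiness=max(0,32-30)=2
Total tardiness = 18

18


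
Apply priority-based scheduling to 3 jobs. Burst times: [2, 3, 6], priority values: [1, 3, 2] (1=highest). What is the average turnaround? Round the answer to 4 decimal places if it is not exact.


Sort by priority (ascending = highest first):
Order: [(1, 2), (2, 6), (3, 3)]
Completion times:
  Priority 1, burst=2, C=2
  Priority 2, burst=6, C=8
  Priority 3, burst=3, C=11
Average turnaround = 21/3 = 7.0

7.0


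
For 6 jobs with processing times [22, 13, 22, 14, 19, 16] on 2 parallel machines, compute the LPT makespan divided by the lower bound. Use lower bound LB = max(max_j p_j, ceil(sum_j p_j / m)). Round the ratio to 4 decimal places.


LPT order: [22, 22, 19, 16, 14, 13]
Machine loads after assignment: [54, 52]
LPT makespan = 54
Lower bound = max(max_job, ceil(total/2)) = max(22, 53) = 53
Ratio = 54 / 53 = 1.0189

1.0189


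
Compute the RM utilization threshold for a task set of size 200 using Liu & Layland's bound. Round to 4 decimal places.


Compute 2^(1/200) = 1.0034717485
Subtract 1: 1.0034717485 - 1 = 0.0034717485
Multiply by n: 200 * 0.0034717485 = 0.6943497000
Round to 4 dp: 0.6943

0.6943


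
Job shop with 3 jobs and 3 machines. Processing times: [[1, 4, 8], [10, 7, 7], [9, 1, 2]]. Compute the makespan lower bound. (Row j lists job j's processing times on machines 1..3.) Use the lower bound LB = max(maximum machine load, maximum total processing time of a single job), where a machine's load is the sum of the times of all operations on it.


Machine loads:
  Machine 1: 1 + 10 + 9 = 20
  Machine 2: 4 + 7 + 1 = 12
  Machine 3: 8 + 7 + 2 = 17
Max machine load = 20
Job totals:
  Job 1: 13
  Job 2: 24
  Job 3: 12
Max job total = 24
Lower bound = max(20, 24) = 24

24


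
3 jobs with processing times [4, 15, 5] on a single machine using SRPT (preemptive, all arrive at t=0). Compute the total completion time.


Since all jobs arrive at t=0, SRPT equals SPT ordering.
SPT order: [4, 5, 15]
Completion times:
  Job 1: p=4, C=4
  Job 2: p=5, C=9
  Job 3: p=15, C=24
Total completion time = 4 + 9 + 24 = 37

37


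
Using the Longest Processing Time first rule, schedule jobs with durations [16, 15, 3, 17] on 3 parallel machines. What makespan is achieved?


Sort jobs in decreasing order (LPT): [17, 16, 15, 3]
Assign each job to the least loaded machine:
  Machine 1: jobs [17], load = 17
  Machine 2: jobs [16], load = 16
  Machine 3: jobs [15, 3], load = 18
Makespan = max load = 18

18


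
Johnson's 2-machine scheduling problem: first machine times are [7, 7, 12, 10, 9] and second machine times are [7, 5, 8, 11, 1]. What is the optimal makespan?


Apply Johnson's rule:
  Group 1 (a <= b): [(1, 7, 7), (4, 10, 11)]
  Group 2 (a > b): [(3, 12, 8), (2, 7, 5), (5, 9, 1)]
Optimal job order: [1, 4, 3, 2, 5]
Schedule:
  Job 1: M1 done at 7, M2 done at 14
  Job 4: M1 done at 17, M2 done at 28
  Job 3: M1 done at 29, M2 done at 37
  Job 2: M1 done at 36, M2 done at 42
  Job 5: M1 done at 45, M2 done at 46
Makespan = 46

46


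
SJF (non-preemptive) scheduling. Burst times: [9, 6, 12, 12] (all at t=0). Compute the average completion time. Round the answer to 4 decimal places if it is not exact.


SJF order (ascending): [6, 9, 12, 12]
Completion times:
  Job 1: burst=6, C=6
  Job 2: burst=9, C=15
  Job 3: burst=12, C=27
  Job 4: burst=12, C=39
Average completion = 87/4 = 21.75

21.75


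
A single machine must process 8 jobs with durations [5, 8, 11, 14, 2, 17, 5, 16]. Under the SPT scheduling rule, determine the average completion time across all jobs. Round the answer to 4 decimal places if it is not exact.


Sort jobs by processing time (SPT order): [2, 5, 5, 8, 11, 14, 16, 17]
Compute completion times sequentially:
  Job 1: processing = 2, completes at 2
  Job 2: processing = 5, completes at 7
  Job 3: processing = 5, completes at 12
  Job 4: processing = 8, completes at 20
  Job 5: processing = 11, completes at 31
  Job 6: processing = 14, completes at 45
  Job 7: processing = 16, completes at 61
  Job 8: processing = 17, completes at 78
Sum of completion times = 256
Average completion time = 256/8 = 32.0

32.0


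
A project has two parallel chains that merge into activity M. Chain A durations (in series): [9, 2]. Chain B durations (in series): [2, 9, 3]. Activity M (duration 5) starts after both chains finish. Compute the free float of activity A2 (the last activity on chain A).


ES(A2) = sum of predecessors on chain A = 9
EF(A2) = ES + duration = 9 + 2 = 11
Successor of A2 is M. ES(M) = max(sum(A), sum(B)) = max(11, 14) = 14
Free float = ES(successor) - EF(current) = 14 - 11 = 3

3


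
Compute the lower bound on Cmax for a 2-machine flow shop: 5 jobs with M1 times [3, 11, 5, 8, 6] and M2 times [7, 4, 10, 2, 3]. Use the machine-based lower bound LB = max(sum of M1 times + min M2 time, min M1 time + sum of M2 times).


LB1 = sum(M1 times) + min(M2 times) = 33 + 2 = 35
LB2 = min(M1 times) + sum(M2 times) = 3 + 26 = 29
Lower bound = max(LB1, LB2) = max(35, 29) = 35

35


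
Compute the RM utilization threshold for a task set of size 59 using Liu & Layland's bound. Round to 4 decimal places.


Compute 2^(1/59) = 1.0118175391
Subtract 1: 1.0118175391 - 1 = 0.0118175391
Multiply by n: 59 * 0.0118175391 = 0.6972348069
Round to 4 dp: 0.6972

0.6972


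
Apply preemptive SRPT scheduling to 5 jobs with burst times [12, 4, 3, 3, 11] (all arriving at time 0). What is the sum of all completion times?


Since all jobs arrive at t=0, SRPT equals SPT ordering.
SPT order: [3, 3, 4, 11, 12]
Completion times:
  Job 1: p=3, C=3
  Job 2: p=3, C=6
  Job 3: p=4, C=10
  Job 4: p=11, C=21
  Job 5: p=12, C=33
Total completion time = 3 + 6 + 10 + 21 + 33 = 73

73


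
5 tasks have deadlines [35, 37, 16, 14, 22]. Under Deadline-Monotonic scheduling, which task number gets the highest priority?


Sort tasks by relative deadline (ascending):
  Task 4: deadline = 14
  Task 3: deadline = 16
  Task 5: deadline = 22
  Task 1: deadline = 35
  Task 2: deadline = 37
Priority order (highest first): [4, 3, 5, 1, 2]
Highest priority task = 4

4
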